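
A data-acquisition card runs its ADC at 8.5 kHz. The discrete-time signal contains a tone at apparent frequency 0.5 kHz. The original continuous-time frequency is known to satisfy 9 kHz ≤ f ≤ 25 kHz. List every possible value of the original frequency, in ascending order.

9 kHz, 16.5 kHz, 17.5 kHz, 25 kHz

Frequencies that alias to 0.5 kHz are k·fs ± 0.5 kHz for integer k ≥ 0.
k=0: 0.5 kHz.
k=1: 8 kHz, 9 kHz.
k=2: 16.5 kHz, 17.5 kHz.
k=3: 25 kHz, 26 kHz.
k=4: 33.5 kHz, 34.5 kHz.
Within [9 kHz, 25 kHz]: 9 kHz, 16.5 kHz, 17.5 kHz, 25 kHz.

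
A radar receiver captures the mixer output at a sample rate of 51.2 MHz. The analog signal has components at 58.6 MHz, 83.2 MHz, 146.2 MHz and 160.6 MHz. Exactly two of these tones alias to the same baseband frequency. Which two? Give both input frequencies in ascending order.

fs/2 = 25.6 MHz.
58.6 MHz mod fs = 7.4 MHz.
7.4 MHz ≤ fs/2 = 25.6 MHz, appears at 7.4 MHz.
83.2 MHz mod fs = 32 MHz.
32 MHz > fs/2 = 25.6 MHz, folds to fs − 32 MHz = 19.2 MHz.
146.2 MHz mod fs = 43.8 MHz.
43.8 MHz > fs/2 = 25.6 MHz, folds to fs − 43.8 MHz = 7.4 MHz.
160.6 MHz mod fs = 7 MHz.
7 MHz ≤ fs/2 = 25.6 MHz, appears at 7 MHz.
58.6 MHz and 146.2 MHz both map to 7.4 MHz.

58.6 MHz, 146.2 MHz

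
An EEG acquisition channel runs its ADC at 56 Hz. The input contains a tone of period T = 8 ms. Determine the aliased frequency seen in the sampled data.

T = 8 ms → f = 1/T = 125 Hz.
125 Hz mod fs = 13 Hz.
13 Hz ≤ fs/2 = 28 Hz, appears at 13 Hz.

13 Hz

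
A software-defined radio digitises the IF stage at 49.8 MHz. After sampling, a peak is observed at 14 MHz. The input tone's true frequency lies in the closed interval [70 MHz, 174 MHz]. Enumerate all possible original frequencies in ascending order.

Frequencies that alias to 14 MHz are k·fs ± 14 MHz for integer k ≥ 0.
k=0: 14 MHz.
k=1: 35.8 MHz, 63.8 MHz.
k=2: 85.6 MHz, 113.6 MHz.
k=3: 135.4 MHz, 163.4 MHz.
k=4: 185.2 MHz, 213.2 MHz.
Within [70 MHz, 174 MHz]: 85.6 MHz, 113.6 MHz, 135.4 MHz, 163.4 MHz.

85.6 MHz, 113.6 MHz, 135.4 MHz, 163.4 MHz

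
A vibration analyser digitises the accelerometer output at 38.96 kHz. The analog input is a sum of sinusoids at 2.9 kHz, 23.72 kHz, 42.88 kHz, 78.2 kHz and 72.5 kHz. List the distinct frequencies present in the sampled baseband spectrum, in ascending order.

0.28 kHz, 2.9 kHz, 3.92 kHz, 5.42 kHz, 15.24 kHz

fs/2 = 19.48 kHz.
2.9 kHz ≤ fs/2 = 19.48 kHz, passes unchanged.
23.72 kHz > fs/2 = 19.48 kHz, folds to fs − 23.72 kHz = 15.24 kHz.
42.88 kHz mod fs = 3.92 kHz.
3.92 kHz ≤ fs/2 = 19.48 kHz, appears at 3.92 kHz.
78.2 kHz mod fs = 0.28 kHz.
0.28 kHz ≤ fs/2 = 19.48 kHz, appears at 0.28 kHz.
72.5 kHz mod fs = 33.54 kHz.
33.54 kHz > fs/2 = 19.48 kHz, folds to fs − 33.54 kHz = 5.42 kHz.
Distinct values: {0.28 kHz, 2.9 kHz, 3.92 kHz, 5.42 kHz, 15.24 kHz}.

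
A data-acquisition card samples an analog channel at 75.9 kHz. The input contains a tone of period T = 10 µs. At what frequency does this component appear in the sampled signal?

T = 10 µs → f = 1/T = 100 kHz.
100 kHz mod fs = 24.1 kHz.
24.1 kHz ≤ fs/2 = 37.95 kHz, appears at 24.1 kHz.

24.1 kHz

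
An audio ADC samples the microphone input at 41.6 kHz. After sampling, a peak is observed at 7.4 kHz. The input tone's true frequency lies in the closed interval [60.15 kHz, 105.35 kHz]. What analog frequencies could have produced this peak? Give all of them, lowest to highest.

Frequencies that alias to 7.4 kHz are k·fs ± 7.4 kHz for integer k ≥ 0.
k=0: 7.4 kHz.
k=1: 34.2 kHz, 49 kHz.
k=2: 75.8 kHz, 90.6 kHz.
k=3: 117.4 kHz, 132.2 kHz.
Within [60.15 kHz, 105.35 kHz]: 75.8 kHz, 90.6 kHz.

75.8 kHz, 90.6 kHz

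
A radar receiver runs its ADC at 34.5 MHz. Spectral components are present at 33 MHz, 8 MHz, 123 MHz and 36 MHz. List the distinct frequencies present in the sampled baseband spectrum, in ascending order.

fs/2 = 17.25 MHz.
33 MHz > fs/2 = 17.25 MHz, folds to fs − 33 MHz = 1.5 MHz.
8 MHz ≤ fs/2 = 17.25 MHz, passes unchanged.
123 MHz mod fs = 19.5 MHz.
19.5 MHz > fs/2 = 17.25 MHz, folds to fs − 19.5 MHz = 15 MHz.
36 MHz mod fs = 1.5 MHz.
1.5 MHz ≤ fs/2 = 17.25 MHz, appears at 1.5 MHz.
Distinct values: {1.5 MHz, 8 MHz, 15 MHz}.

1.5 MHz, 8 MHz, 15 MHz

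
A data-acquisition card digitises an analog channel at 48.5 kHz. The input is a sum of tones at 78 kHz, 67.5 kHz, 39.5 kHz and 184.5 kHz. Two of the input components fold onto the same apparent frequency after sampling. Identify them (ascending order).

67.5 kHz, 78 kHz

fs/2 = 24.25 kHz.
78 kHz mod fs = 29.5 kHz.
29.5 kHz > fs/2 = 24.25 kHz, folds to fs − 29.5 kHz = 19 kHz.
67.5 kHz mod fs = 19 kHz.
19 kHz ≤ fs/2 = 24.25 kHz, appears at 19 kHz.
39.5 kHz > fs/2 = 24.25 kHz, folds to fs − 39.5 kHz = 9 kHz.
184.5 kHz mod fs = 39 kHz.
39 kHz > fs/2 = 24.25 kHz, folds to fs − 39 kHz = 9.5 kHz.
67.5 kHz and 78 kHz both map to 19 kHz.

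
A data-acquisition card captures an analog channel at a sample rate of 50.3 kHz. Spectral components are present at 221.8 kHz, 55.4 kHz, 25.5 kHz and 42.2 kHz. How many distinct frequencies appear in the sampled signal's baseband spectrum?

4

fs/2 = 25.15 kHz.
221.8 kHz mod fs = 20.6 kHz.
20.6 kHz ≤ fs/2 = 25.15 kHz, appears at 20.6 kHz.
55.4 kHz mod fs = 5.1 kHz.
5.1 kHz ≤ fs/2 = 25.15 kHz, appears at 5.1 kHz.
25.5 kHz > fs/2 = 25.15 kHz, folds to fs − 25.5 kHz = 24.8 kHz.
42.2 kHz > fs/2 = 25.15 kHz, folds to fs − 42.2 kHz = 8.1 kHz.
Distinct values: {5.1 kHz, 8.1 kHz, 20.6 kHz, 24.8 kHz} → 4.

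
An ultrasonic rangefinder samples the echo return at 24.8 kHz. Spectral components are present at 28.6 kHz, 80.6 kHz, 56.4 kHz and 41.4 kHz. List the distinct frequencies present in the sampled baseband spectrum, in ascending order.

fs/2 = 12.4 kHz.
28.6 kHz mod fs = 3.8 kHz.
3.8 kHz ≤ fs/2 = 12.4 kHz, appears at 3.8 kHz.
80.6 kHz mod fs = 6.2 kHz.
6.2 kHz ≤ fs/2 = 12.4 kHz, appears at 6.2 kHz.
56.4 kHz mod fs = 6.8 kHz.
6.8 kHz ≤ fs/2 = 12.4 kHz, appears at 6.8 kHz.
41.4 kHz mod fs = 16.6 kHz.
16.6 kHz > fs/2 = 12.4 kHz, folds to fs − 16.6 kHz = 8.2 kHz.
Distinct values: {3.8 kHz, 6.2 kHz, 6.8 kHz, 8.2 kHz}.

3.8 kHz, 6.2 kHz, 6.8 kHz, 8.2 kHz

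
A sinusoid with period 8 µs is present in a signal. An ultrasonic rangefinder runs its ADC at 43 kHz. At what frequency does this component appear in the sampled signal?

4 kHz

T = 8 µs → f = 1/T = 125 kHz.
125 kHz mod fs = 39 kHz.
39 kHz > fs/2 = 21.5 kHz, folds to fs − 39 kHz = 4 kHz.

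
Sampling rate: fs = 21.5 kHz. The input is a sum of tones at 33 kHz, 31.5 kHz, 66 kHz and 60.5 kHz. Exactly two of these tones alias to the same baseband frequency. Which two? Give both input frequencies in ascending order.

fs/2 = 10.75 kHz.
33 kHz mod fs = 11.5 kHz.
11.5 kHz > fs/2 = 10.75 kHz, folds to fs − 11.5 kHz = 10 kHz.
31.5 kHz mod fs = 10 kHz.
10 kHz ≤ fs/2 = 10.75 kHz, appears at 10 kHz.
66 kHz mod fs = 1.5 kHz.
1.5 kHz ≤ fs/2 = 10.75 kHz, appears at 1.5 kHz.
60.5 kHz mod fs = 17.5 kHz.
17.5 kHz > fs/2 = 10.75 kHz, folds to fs − 17.5 kHz = 4 kHz.
31.5 kHz and 33 kHz both map to 10 kHz.

31.5 kHz, 33 kHz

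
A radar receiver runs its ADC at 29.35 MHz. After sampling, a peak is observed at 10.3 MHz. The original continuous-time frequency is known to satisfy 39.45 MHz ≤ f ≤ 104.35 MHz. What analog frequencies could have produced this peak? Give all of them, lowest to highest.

39.65 MHz, 48.4 MHz, 69 MHz, 77.75 MHz, 98.35 MHz

Frequencies that alias to 10.3 MHz are k·fs ± 10.3 MHz for integer k ≥ 0.
k=0: 10.3 MHz.
k=1: 19.05 MHz, 39.65 MHz.
k=2: 48.4 MHz, 69 MHz.
k=3: 77.75 MHz, 98.35 MHz.
k=4: 107.1 MHz, 127.7 MHz.
Within [39.45 MHz, 104.35 MHz]: 39.65 MHz, 48.4 MHz, 69 MHz, 77.75 MHz, 98.35 MHz.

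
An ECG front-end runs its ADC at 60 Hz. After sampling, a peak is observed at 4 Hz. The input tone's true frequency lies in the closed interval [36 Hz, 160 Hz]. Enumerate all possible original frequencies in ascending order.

Frequencies that alias to 4 Hz are k·fs ± 4 Hz for integer k ≥ 0.
k=0: 4 Hz.
k=1: 56 Hz, 64 Hz.
k=2: 116 Hz, 124 Hz.
k=3: 176 Hz, 184 Hz.
Within [36 Hz, 160 Hz]: 56 Hz, 64 Hz, 116 Hz, 124 Hz.

56 Hz, 64 Hz, 116 Hz, 124 Hz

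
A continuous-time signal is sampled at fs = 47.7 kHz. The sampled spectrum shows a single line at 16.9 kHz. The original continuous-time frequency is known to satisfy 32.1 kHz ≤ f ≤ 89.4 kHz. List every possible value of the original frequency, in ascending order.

Frequencies that alias to 16.9 kHz are k·fs ± 16.9 kHz for integer k ≥ 0.
k=0: 16.9 kHz.
k=1: 30.8 kHz, 64.6 kHz.
k=2: 78.5 kHz, 112.3 kHz.
k=3: 126.2 kHz, 160 kHz.
Within [32.1 kHz, 89.4 kHz]: 64.6 kHz, 78.5 kHz.

64.6 kHz, 78.5 kHz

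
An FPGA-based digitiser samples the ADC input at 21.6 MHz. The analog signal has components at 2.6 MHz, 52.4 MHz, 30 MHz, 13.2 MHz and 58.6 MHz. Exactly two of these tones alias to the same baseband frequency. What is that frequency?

8.4 MHz

fs/2 = 10.8 MHz.
2.6 MHz ≤ fs/2 = 10.8 MHz, passes unchanged.
52.4 MHz mod fs = 9.2 MHz.
9.2 MHz ≤ fs/2 = 10.8 MHz, appears at 9.2 MHz.
30 MHz mod fs = 8.4 MHz.
8.4 MHz ≤ fs/2 = 10.8 MHz, appears at 8.4 MHz.
13.2 MHz > fs/2 = 10.8 MHz, folds to fs − 13.2 MHz = 8.4 MHz.
58.6 MHz mod fs = 15.4 MHz.
15.4 MHz > fs/2 = 10.8 MHz, folds to fs − 15.4 MHz = 6.2 MHz.
13.2 MHz and 30 MHz both map to 8.4 MHz.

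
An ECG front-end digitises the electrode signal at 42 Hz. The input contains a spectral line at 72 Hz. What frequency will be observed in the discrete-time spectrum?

72 Hz mod fs = 30 Hz.
30 Hz > fs/2 = 21 Hz, folds to fs − 30 Hz = 12 Hz.

12 Hz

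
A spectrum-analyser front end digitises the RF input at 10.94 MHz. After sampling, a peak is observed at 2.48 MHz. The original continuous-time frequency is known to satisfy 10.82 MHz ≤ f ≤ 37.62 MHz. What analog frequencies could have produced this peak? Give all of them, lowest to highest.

13.42 MHz, 19.4 MHz, 24.36 MHz, 30.34 MHz, 35.3 MHz

Frequencies that alias to 2.48 MHz are k·fs ± 2.48 MHz for integer k ≥ 0.
k=0: 2.48 MHz.
k=1: 8.46 MHz, 13.42 MHz.
k=2: 19.4 MHz, 24.36 MHz.
k=3: 30.34 MHz, 35.3 MHz.
k=4: 41.28 MHz, 46.24 MHz.
Within [10.82 MHz, 37.62 MHz]: 13.42 MHz, 19.4 MHz, 24.36 MHz, 30.34 MHz, 35.3 MHz.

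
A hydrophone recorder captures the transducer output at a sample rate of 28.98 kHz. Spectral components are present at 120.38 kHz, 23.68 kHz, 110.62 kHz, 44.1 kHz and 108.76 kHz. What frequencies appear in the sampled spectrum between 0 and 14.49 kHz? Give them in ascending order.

4.46 kHz, 5.3 kHz, 7.16 kHz, 13.86 kHz

fs/2 = 14.49 kHz.
120.38 kHz mod fs = 4.46 kHz.
4.46 kHz ≤ fs/2 = 14.49 kHz, appears at 4.46 kHz.
23.68 kHz > fs/2 = 14.49 kHz, folds to fs − 23.68 kHz = 5.3 kHz.
110.62 kHz mod fs = 23.68 kHz.
23.68 kHz > fs/2 = 14.49 kHz, folds to fs − 23.68 kHz = 5.3 kHz.
44.1 kHz mod fs = 15.12 kHz.
15.12 kHz > fs/2 = 14.49 kHz, folds to fs − 15.12 kHz = 13.86 kHz.
108.76 kHz mod fs = 21.82 kHz.
21.82 kHz > fs/2 = 14.49 kHz, folds to fs − 21.82 kHz = 7.16 kHz.
Distinct values: {4.46 kHz, 5.3 kHz, 7.16 kHz, 13.86 kHz}.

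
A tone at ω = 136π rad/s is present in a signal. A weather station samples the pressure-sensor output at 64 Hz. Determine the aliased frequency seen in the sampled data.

ω = 136π rad/s → f = ω/(2π) = 68 Hz.
68 Hz mod fs = 4 Hz.
4 Hz ≤ fs/2 = 32 Hz, appears at 4 Hz.

4 Hz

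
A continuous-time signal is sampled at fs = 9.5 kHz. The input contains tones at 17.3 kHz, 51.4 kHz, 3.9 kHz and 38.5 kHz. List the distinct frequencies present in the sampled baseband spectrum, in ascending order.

0.5 kHz, 1.7 kHz, 3.9 kHz

fs/2 = 4.75 kHz.
17.3 kHz mod fs = 7.8 kHz.
7.8 kHz > fs/2 = 4.75 kHz, folds to fs − 7.8 kHz = 1.7 kHz.
51.4 kHz mod fs = 3.9 kHz.
3.9 kHz ≤ fs/2 = 4.75 kHz, appears at 3.9 kHz.
3.9 kHz ≤ fs/2 = 4.75 kHz, passes unchanged.
38.5 kHz mod fs = 0.5 kHz.
0.5 kHz ≤ fs/2 = 4.75 kHz, appears at 0.5 kHz.
Distinct values: {0.5 kHz, 1.7 kHz, 3.9 kHz}.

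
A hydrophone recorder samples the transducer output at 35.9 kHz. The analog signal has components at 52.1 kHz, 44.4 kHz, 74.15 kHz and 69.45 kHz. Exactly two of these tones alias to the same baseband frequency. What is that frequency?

fs/2 = 17.95 kHz.
52.1 kHz mod fs = 16.2 kHz.
16.2 kHz ≤ fs/2 = 17.95 kHz, appears at 16.2 kHz.
44.4 kHz mod fs = 8.5 kHz.
8.5 kHz ≤ fs/2 = 17.95 kHz, appears at 8.5 kHz.
74.15 kHz mod fs = 2.35 kHz.
2.35 kHz ≤ fs/2 = 17.95 kHz, appears at 2.35 kHz.
69.45 kHz mod fs = 33.55 kHz.
33.55 kHz > fs/2 = 17.95 kHz, folds to fs − 33.55 kHz = 2.35 kHz.
69.45 kHz and 74.15 kHz both map to 2.35 kHz.

2.35 kHz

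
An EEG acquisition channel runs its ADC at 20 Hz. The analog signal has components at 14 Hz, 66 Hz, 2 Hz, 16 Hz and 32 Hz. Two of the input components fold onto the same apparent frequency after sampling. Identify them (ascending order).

14 Hz, 66 Hz

fs/2 = 10 Hz.
14 Hz > fs/2 = 10 Hz, folds to fs − 14 Hz = 6 Hz.
66 Hz mod fs = 6 Hz.
6 Hz ≤ fs/2 = 10 Hz, appears at 6 Hz.
2 Hz ≤ fs/2 = 10 Hz, passes unchanged.
16 Hz > fs/2 = 10 Hz, folds to fs − 16 Hz = 4 Hz.
32 Hz mod fs = 12 Hz.
12 Hz > fs/2 = 10 Hz, folds to fs − 12 Hz = 8 Hz.
14 Hz and 66 Hz both map to 6 Hz.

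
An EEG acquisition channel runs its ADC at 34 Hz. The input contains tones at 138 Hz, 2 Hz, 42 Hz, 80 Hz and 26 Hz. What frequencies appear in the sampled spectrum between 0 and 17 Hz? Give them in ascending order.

fs/2 = 17 Hz.
138 Hz mod fs = 2 Hz.
2 Hz ≤ fs/2 = 17 Hz, appears at 2 Hz.
2 Hz ≤ fs/2 = 17 Hz, passes unchanged.
42 Hz mod fs = 8 Hz.
8 Hz ≤ fs/2 = 17 Hz, appears at 8 Hz.
80 Hz mod fs = 12 Hz.
12 Hz ≤ fs/2 = 17 Hz, appears at 12 Hz.
26 Hz > fs/2 = 17 Hz, folds to fs − 26 Hz = 8 Hz.
Distinct values: {2 Hz, 8 Hz, 12 Hz}.

2 Hz, 8 Hz, 12 Hz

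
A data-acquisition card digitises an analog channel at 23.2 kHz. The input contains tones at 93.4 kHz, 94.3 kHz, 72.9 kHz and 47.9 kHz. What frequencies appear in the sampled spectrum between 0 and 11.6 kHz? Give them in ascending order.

0.6 kHz, 1.5 kHz, 3.3 kHz

fs/2 = 11.6 kHz.
93.4 kHz mod fs = 0.6 kHz.
0.6 kHz ≤ fs/2 = 11.6 kHz, appears at 0.6 kHz.
94.3 kHz mod fs = 1.5 kHz.
1.5 kHz ≤ fs/2 = 11.6 kHz, appears at 1.5 kHz.
72.9 kHz mod fs = 3.3 kHz.
3.3 kHz ≤ fs/2 = 11.6 kHz, appears at 3.3 kHz.
47.9 kHz mod fs = 1.5 kHz.
1.5 kHz ≤ fs/2 = 11.6 kHz, appears at 1.5 kHz.
Distinct values: {0.6 kHz, 1.5 kHz, 3.3 kHz}.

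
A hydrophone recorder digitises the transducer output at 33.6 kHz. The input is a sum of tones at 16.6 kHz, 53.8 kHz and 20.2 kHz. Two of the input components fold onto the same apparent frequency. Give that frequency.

13.4 kHz

fs/2 = 16.8 kHz.
16.6 kHz ≤ fs/2 = 16.8 kHz, passes unchanged.
53.8 kHz mod fs = 20.2 kHz.
20.2 kHz > fs/2 = 16.8 kHz, folds to fs − 20.2 kHz = 13.4 kHz.
20.2 kHz > fs/2 = 16.8 kHz, folds to fs − 20.2 kHz = 13.4 kHz.
20.2 kHz and 53.8 kHz both map to 13.4 kHz.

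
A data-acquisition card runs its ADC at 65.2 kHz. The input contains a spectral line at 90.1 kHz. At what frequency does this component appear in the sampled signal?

24.9 kHz

90.1 kHz mod fs = 24.9 kHz.
24.9 kHz ≤ fs/2 = 32.6 kHz, appears at 24.9 kHz.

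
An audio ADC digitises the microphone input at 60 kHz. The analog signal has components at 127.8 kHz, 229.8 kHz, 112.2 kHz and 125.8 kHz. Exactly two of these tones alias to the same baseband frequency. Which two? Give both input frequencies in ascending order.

112.2 kHz, 127.8 kHz

fs/2 = 30 kHz.
127.8 kHz mod fs = 7.8 kHz.
7.8 kHz ≤ fs/2 = 30 kHz, appears at 7.8 kHz.
229.8 kHz mod fs = 49.8 kHz.
49.8 kHz > fs/2 = 30 kHz, folds to fs − 49.8 kHz = 10.2 kHz.
112.2 kHz mod fs = 52.2 kHz.
52.2 kHz > fs/2 = 30 kHz, folds to fs − 52.2 kHz = 7.8 kHz.
125.8 kHz mod fs = 5.8 kHz.
5.8 kHz ≤ fs/2 = 30 kHz, appears at 5.8 kHz.
112.2 kHz and 127.8 kHz both map to 7.8 kHz.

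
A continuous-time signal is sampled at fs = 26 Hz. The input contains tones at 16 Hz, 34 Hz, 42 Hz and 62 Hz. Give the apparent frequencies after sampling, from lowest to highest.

8 Hz, 10 Hz

fs/2 = 13 Hz.
16 Hz > fs/2 = 13 Hz, folds to fs − 16 Hz = 10 Hz.
34 Hz mod fs = 8 Hz.
8 Hz ≤ fs/2 = 13 Hz, appears at 8 Hz.
42 Hz mod fs = 16 Hz.
16 Hz > fs/2 = 13 Hz, folds to fs − 16 Hz = 10 Hz.
62 Hz mod fs = 10 Hz.
10 Hz ≤ fs/2 = 13 Hz, appears at 10 Hz.
Distinct values: {8 Hz, 10 Hz}.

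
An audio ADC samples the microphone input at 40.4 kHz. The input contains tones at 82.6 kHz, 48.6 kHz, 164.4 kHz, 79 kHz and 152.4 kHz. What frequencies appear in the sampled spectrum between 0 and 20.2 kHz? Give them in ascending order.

fs/2 = 20.2 kHz.
82.6 kHz mod fs = 1.8 kHz.
1.8 kHz ≤ fs/2 = 20.2 kHz, appears at 1.8 kHz.
48.6 kHz mod fs = 8.2 kHz.
8.2 kHz ≤ fs/2 = 20.2 kHz, appears at 8.2 kHz.
164.4 kHz mod fs = 2.8 kHz.
2.8 kHz ≤ fs/2 = 20.2 kHz, appears at 2.8 kHz.
79 kHz mod fs = 38.6 kHz.
38.6 kHz > fs/2 = 20.2 kHz, folds to fs − 38.6 kHz = 1.8 kHz.
152.4 kHz mod fs = 31.2 kHz.
31.2 kHz > fs/2 = 20.2 kHz, folds to fs − 31.2 kHz = 9.2 kHz.
Distinct values: {1.8 kHz, 2.8 kHz, 8.2 kHz, 9.2 kHz}.

1.8 kHz, 2.8 kHz, 8.2 kHz, 9.2 kHz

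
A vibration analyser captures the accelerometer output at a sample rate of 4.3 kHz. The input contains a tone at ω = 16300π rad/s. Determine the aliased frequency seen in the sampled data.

ω = 16300π rad/s → f = ω/(2π) = 8150 Hz = 8.15 kHz.
8.15 kHz mod fs = 3.85 kHz.
3.85 kHz > fs/2 = 2.15 kHz, folds to fs − 3.85 kHz = 0.45 kHz.

0.45 kHz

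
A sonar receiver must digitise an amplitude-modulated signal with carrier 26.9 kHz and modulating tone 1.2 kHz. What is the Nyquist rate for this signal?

AM sidebands sit at fc ± fm = 25.7 kHz and 28.1 kHz.
Highest-frequency component: 28.1 kHz.
Nyquist rate = 2 × 28.1 kHz = 56.2 kHz.

56.2 kHz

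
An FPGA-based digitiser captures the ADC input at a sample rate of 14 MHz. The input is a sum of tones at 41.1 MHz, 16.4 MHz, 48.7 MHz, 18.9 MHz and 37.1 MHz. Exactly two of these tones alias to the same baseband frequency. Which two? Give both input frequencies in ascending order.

fs/2 = 7 MHz.
41.1 MHz mod fs = 13.1 MHz.
13.1 MHz > fs/2 = 7 MHz, folds to fs − 13.1 MHz = 0.9 MHz.
16.4 MHz mod fs = 2.4 MHz.
2.4 MHz ≤ fs/2 = 7 MHz, appears at 2.4 MHz.
48.7 MHz mod fs = 6.7 MHz.
6.7 MHz ≤ fs/2 = 7 MHz, appears at 6.7 MHz.
18.9 MHz mod fs = 4.9 MHz.
4.9 MHz ≤ fs/2 = 7 MHz, appears at 4.9 MHz.
37.1 MHz mod fs = 9.1 MHz.
9.1 MHz > fs/2 = 7 MHz, folds to fs − 9.1 MHz = 4.9 MHz.
18.9 MHz and 37.1 MHz both map to 4.9 MHz.

18.9 MHz, 37.1 MHz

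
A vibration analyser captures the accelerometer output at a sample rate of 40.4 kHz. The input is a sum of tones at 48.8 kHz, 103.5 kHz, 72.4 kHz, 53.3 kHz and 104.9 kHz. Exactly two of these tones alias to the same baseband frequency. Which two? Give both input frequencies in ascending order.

48.8 kHz, 72.4 kHz

fs/2 = 20.2 kHz.
48.8 kHz mod fs = 8.4 kHz.
8.4 kHz ≤ fs/2 = 20.2 kHz, appears at 8.4 kHz.
103.5 kHz mod fs = 22.7 kHz.
22.7 kHz > fs/2 = 20.2 kHz, folds to fs − 22.7 kHz = 17.7 kHz.
72.4 kHz mod fs = 32 kHz.
32 kHz > fs/2 = 20.2 kHz, folds to fs − 32 kHz = 8.4 kHz.
53.3 kHz mod fs = 12.9 kHz.
12.9 kHz ≤ fs/2 = 20.2 kHz, appears at 12.9 kHz.
104.9 kHz mod fs = 24.1 kHz.
24.1 kHz > fs/2 = 20.2 kHz, folds to fs − 24.1 kHz = 16.3 kHz.
48.8 kHz and 72.4 kHz both map to 8.4 kHz.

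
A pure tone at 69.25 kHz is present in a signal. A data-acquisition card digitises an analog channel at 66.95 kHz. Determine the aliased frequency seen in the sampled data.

69.25 kHz mod fs = 2.3 kHz.
2.3 kHz ≤ fs/2 = 33.475 kHz, appears at 2.3 kHz.

2.3 kHz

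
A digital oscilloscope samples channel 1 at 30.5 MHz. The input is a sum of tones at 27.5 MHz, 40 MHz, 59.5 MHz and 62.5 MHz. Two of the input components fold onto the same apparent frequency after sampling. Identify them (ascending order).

fs/2 = 15.25 MHz.
27.5 MHz > fs/2 = 15.25 MHz, folds to fs − 27.5 MHz = 3 MHz.
40 MHz mod fs = 9.5 MHz.
9.5 MHz ≤ fs/2 = 15.25 MHz, appears at 9.5 MHz.
59.5 MHz mod fs = 29 MHz.
29 MHz > fs/2 = 15.25 MHz, folds to fs − 29 MHz = 1.5 MHz.
62.5 MHz mod fs = 1.5 MHz.
1.5 MHz ≤ fs/2 = 15.25 MHz, appears at 1.5 MHz.
59.5 MHz and 62.5 MHz both map to 1.5 MHz.

59.5 MHz, 62.5 MHz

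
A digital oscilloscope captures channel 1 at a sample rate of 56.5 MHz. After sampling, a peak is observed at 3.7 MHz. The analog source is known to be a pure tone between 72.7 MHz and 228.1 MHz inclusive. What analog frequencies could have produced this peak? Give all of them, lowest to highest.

109.3 MHz, 116.7 MHz, 165.8 MHz, 173.2 MHz, 222.3 MHz

Frequencies that alias to 3.7 MHz are k·fs ± 3.7 MHz for integer k ≥ 0.
k=0: 3.7 MHz.
k=1: 52.8 MHz, 60.2 MHz.
k=2: 109.3 MHz, 116.7 MHz.
k=3: 165.8 MHz, 173.2 MHz.
k=4: 222.3 MHz, 229.7 MHz.
k=5: 278.8 MHz, 286.2 MHz.
Within [72.7 MHz, 228.1 MHz]: 109.3 MHz, 116.7 MHz, 165.8 MHz, 173.2 MHz, 222.3 MHz.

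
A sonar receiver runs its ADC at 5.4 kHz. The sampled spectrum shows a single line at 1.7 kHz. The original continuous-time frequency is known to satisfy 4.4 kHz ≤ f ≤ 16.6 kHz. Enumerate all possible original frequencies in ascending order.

Frequencies that alias to 1.7 kHz are k·fs ± 1.7 kHz for integer k ≥ 0.
k=0: 1.7 kHz.
k=1: 3.7 kHz, 7.1 kHz.
k=2: 9.1 kHz, 12.5 kHz.
k=3: 14.5 kHz, 17.9 kHz.
k=4: 19.9 kHz, 23.3 kHz.
Within [4.4 kHz, 16.6 kHz]: 7.1 kHz, 9.1 kHz, 12.5 kHz, 14.5 kHz.

7.1 kHz, 9.1 kHz, 12.5 kHz, 14.5 kHz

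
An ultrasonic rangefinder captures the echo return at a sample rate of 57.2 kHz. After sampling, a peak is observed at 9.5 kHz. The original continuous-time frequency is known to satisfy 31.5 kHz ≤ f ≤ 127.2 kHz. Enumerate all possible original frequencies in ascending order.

Frequencies that alias to 9.5 kHz are k·fs ± 9.5 kHz for integer k ≥ 0.
k=0: 9.5 kHz.
k=1: 47.7 kHz, 66.7 kHz.
k=2: 104.9 kHz, 123.9 kHz.
k=3: 162.1 kHz, 181.1 kHz.
Within [31.5 kHz, 127.2 kHz]: 47.7 kHz, 66.7 kHz, 104.9 kHz, 123.9 kHz.

47.7 kHz, 66.7 kHz, 104.9 kHz, 123.9 kHz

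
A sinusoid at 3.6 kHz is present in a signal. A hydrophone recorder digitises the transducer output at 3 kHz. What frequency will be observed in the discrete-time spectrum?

3.6 kHz mod fs = 0.6 kHz.
0.6 kHz ≤ fs/2 = 1.5 kHz, appears at 0.6 kHz.

0.6 kHz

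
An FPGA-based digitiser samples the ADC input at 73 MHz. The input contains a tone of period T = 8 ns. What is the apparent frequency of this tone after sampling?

21 MHz

T = 8 ns → f = 1/T = 125 MHz.
125 MHz mod fs = 52 MHz.
52 MHz > fs/2 = 36.5 MHz, folds to fs − 52 MHz = 21 MHz.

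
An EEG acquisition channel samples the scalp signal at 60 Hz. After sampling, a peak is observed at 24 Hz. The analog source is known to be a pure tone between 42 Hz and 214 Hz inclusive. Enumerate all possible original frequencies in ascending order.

84 Hz, 96 Hz, 144 Hz, 156 Hz, 204 Hz

Frequencies that alias to 24 Hz are k·fs ± 24 Hz for integer k ≥ 0.
k=0: 24 Hz.
k=1: 36 Hz, 84 Hz.
k=2: 96 Hz, 144 Hz.
k=3: 156 Hz, 204 Hz.
k=4: 216 Hz, 264 Hz.
Within [42 Hz, 214 Hz]: 84 Hz, 96 Hz, 144 Hz, 156 Hz, 204 Hz.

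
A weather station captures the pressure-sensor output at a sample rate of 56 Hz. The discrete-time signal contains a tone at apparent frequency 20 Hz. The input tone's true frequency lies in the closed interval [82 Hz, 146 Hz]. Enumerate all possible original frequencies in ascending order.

92 Hz, 132 Hz

Frequencies that alias to 20 Hz are k·fs ± 20 Hz for integer k ≥ 0.
k=0: 20 Hz.
k=1: 36 Hz, 76 Hz.
k=2: 92 Hz, 132 Hz.
k=3: 148 Hz, 188 Hz.
Within [82 Hz, 146 Hz]: 92 Hz, 132 Hz.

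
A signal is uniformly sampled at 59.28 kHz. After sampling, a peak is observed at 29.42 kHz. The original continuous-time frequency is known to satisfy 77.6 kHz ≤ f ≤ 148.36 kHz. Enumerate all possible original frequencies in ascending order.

88.7 kHz, 89.14 kHz, 147.98 kHz

Frequencies that alias to 29.42 kHz are k·fs ± 29.42 kHz for integer k ≥ 0.
k=0: 29.42 kHz.
k=1: 29.86 kHz, 88.7 kHz.
k=2: 89.14 kHz, 147.98 kHz.
k=3: 148.42 kHz, 207.26 kHz.
Within [77.6 kHz, 148.36 kHz]: 88.7 kHz, 89.14 kHz, 147.98 kHz.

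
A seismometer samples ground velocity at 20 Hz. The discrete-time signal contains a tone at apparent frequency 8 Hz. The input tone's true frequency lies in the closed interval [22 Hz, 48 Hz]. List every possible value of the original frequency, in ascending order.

28 Hz, 32 Hz, 48 Hz

Frequencies that alias to 8 Hz are k·fs ± 8 Hz for integer k ≥ 0.
k=0: 8 Hz.
k=1: 12 Hz, 28 Hz.
k=2: 32 Hz, 48 Hz.
k=3: 52 Hz, 68 Hz.
Within [22 Hz, 48 Hz]: 28 Hz, 32 Hz, 48 Hz.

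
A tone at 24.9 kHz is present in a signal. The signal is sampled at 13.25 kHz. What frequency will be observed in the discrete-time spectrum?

1.6 kHz

24.9 kHz mod fs = 11.65 kHz.
11.65 kHz > fs/2 = 6.625 kHz, folds to fs − 11.65 kHz = 1.6 kHz.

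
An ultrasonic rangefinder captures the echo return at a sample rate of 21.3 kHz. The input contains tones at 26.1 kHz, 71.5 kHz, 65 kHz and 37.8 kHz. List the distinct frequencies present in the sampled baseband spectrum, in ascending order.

fs/2 = 10.65 kHz.
26.1 kHz mod fs = 4.8 kHz.
4.8 kHz ≤ fs/2 = 10.65 kHz, appears at 4.8 kHz.
71.5 kHz mod fs = 7.6 kHz.
7.6 kHz ≤ fs/2 = 10.65 kHz, appears at 7.6 kHz.
65 kHz mod fs = 1.1 kHz.
1.1 kHz ≤ fs/2 = 10.65 kHz, appears at 1.1 kHz.
37.8 kHz mod fs = 16.5 kHz.
16.5 kHz > fs/2 = 10.65 kHz, folds to fs − 16.5 kHz = 4.8 kHz.
Distinct values: {1.1 kHz, 4.8 kHz, 7.6 kHz}.

1.1 kHz, 4.8 kHz, 7.6 kHz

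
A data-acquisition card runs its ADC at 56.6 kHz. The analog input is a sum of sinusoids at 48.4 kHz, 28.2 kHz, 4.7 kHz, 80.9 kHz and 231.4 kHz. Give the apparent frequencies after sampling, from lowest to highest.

4.7 kHz, 5 kHz, 8.2 kHz, 24.3 kHz, 28.2 kHz

fs/2 = 28.3 kHz.
48.4 kHz > fs/2 = 28.3 kHz, folds to fs − 48.4 kHz = 8.2 kHz.
28.2 kHz ≤ fs/2 = 28.3 kHz, passes unchanged.
4.7 kHz ≤ fs/2 = 28.3 kHz, passes unchanged.
80.9 kHz mod fs = 24.3 kHz.
24.3 kHz ≤ fs/2 = 28.3 kHz, appears at 24.3 kHz.
231.4 kHz mod fs = 5 kHz.
5 kHz ≤ fs/2 = 28.3 kHz, appears at 5 kHz.
Distinct values: {4.7 kHz, 5 kHz, 8.2 kHz, 24.3 kHz, 28.2 kHz}.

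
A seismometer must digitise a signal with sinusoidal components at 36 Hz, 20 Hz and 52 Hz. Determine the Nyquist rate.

104 Hz

Highest-frequency component: 52 Hz.
Nyquist rate = 2 × 52 Hz = 104 Hz.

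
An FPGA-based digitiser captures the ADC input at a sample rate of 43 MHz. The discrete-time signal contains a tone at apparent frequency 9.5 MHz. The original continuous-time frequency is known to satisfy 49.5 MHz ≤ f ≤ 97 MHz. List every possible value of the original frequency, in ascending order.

Frequencies that alias to 9.5 MHz are k·fs ± 9.5 MHz for integer k ≥ 0.
k=0: 9.5 MHz.
k=1: 33.5 MHz, 52.5 MHz.
k=2: 76.5 MHz, 95.5 MHz.
k=3: 119.5 MHz, 138.5 MHz.
Within [49.5 MHz, 97 MHz]: 52.5 MHz, 76.5 MHz, 95.5 MHz.

52.5 MHz, 76.5 MHz, 95.5 MHz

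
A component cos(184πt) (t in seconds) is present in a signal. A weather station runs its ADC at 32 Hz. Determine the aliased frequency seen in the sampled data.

4 Hz

ω = 184π rad/s → f = ω/(2π) = 92 Hz.
92 Hz mod fs = 28 Hz.
28 Hz > fs/2 = 16 Hz, folds to fs − 28 Hz = 4 Hz.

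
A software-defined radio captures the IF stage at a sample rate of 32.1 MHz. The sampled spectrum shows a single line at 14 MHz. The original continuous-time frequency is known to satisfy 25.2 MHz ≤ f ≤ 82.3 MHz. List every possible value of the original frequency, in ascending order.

Frequencies that alias to 14 MHz are k·fs ± 14 MHz for integer k ≥ 0.
k=0: 14 MHz.
k=1: 18.1 MHz, 46.1 MHz.
k=2: 50.2 MHz, 78.2 MHz.
k=3: 82.3 MHz, 110.3 MHz.
k=4: 114.4 MHz, 142.4 MHz.
Within [25.2 MHz, 82.3 MHz]: 46.1 MHz, 50.2 MHz, 78.2 MHz, 82.3 MHz.

46.1 MHz, 50.2 MHz, 78.2 MHz, 82.3 MHz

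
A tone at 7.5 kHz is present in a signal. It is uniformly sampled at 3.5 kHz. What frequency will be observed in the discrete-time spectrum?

0.5 kHz

7.5 kHz mod fs = 0.5 kHz.
0.5 kHz ≤ fs/2 = 1.75 kHz, appears at 0.5 kHz.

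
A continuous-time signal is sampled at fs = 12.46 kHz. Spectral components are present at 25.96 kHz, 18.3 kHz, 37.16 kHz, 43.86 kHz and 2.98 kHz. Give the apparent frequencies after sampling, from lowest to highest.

0.22 kHz, 1.04 kHz, 2.98 kHz, 5.84 kHz, 5.98 kHz

fs/2 = 6.23 kHz.
25.96 kHz mod fs = 1.04 kHz.
1.04 kHz ≤ fs/2 = 6.23 kHz, appears at 1.04 kHz.
18.3 kHz mod fs = 5.84 kHz.
5.84 kHz ≤ fs/2 = 6.23 kHz, appears at 5.84 kHz.
37.16 kHz mod fs = 12.24 kHz.
12.24 kHz > fs/2 = 6.23 kHz, folds to fs − 12.24 kHz = 0.22 kHz.
43.86 kHz mod fs = 6.48 kHz.
6.48 kHz > fs/2 = 6.23 kHz, folds to fs − 6.48 kHz = 5.98 kHz.
2.98 kHz ≤ fs/2 = 6.23 kHz, passes unchanged.
Distinct values: {0.22 kHz, 1.04 kHz, 2.98 kHz, 5.84 kHz, 5.98 kHz}.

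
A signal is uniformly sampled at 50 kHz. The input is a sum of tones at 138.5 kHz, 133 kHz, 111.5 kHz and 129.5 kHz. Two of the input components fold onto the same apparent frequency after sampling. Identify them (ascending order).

111.5 kHz, 138.5 kHz

fs/2 = 25 kHz.
138.5 kHz mod fs = 38.5 kHz.
38.5 kHz > fs/2 = 25 kHz, folds to fs − 38.5 kHz = 11.5 kHz.
133 kHz mod fs = 33 kHz.
33 kHz > fs/2 = 25 kHz, folds to fs − 33 kHz = 17 kHz.
111.5 kHz mod fs = 11.5 kHz.
11.5 kHz ≤ fs/2 = 25 kHz, appears at 11.5 kHz.
129.5 kHz mod fs = 29.5 kHz.
29.5 kHz > fs/2 = 25 kHz, folds to fs − 29.5 kHz = 20.5 kHz.
111.5 kHz and 138.5 kHz both map to 11.5 kHz.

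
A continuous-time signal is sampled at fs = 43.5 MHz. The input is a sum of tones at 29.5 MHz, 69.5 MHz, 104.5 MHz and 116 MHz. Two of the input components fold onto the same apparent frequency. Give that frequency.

17.5 MHz

fs/2 = 21.75 MHz.
29.5 MHz > fs/2 = 21.75 MHz, folds to fs − 29.5 MHz = 14 MHz.
69.5 MHz mod fs = 26 MHz.
26 MHz > fs/2 = 21.75 MHz, folds to fs − 26 MHz = 17.5 MHz.
104.5 MHz mod fs = 17.5 MHz.
17.5 MHz ≤ fs/2 = 21.75 MHz, appears at 17.5 MHz.
116 MHz mod fs = 29 MHz.
29 MHz > fs/2 = 21.75 MHz, folds to fs − 29 MHz = 14.5 MHz.
69.5 MHz and 104.5 MHz both map to 17.5 MHz.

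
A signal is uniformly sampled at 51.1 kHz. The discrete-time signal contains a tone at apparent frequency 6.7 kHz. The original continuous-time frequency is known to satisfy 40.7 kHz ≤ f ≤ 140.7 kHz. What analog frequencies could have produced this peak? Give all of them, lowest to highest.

Frequencies that alias to 6.7 kHz are k·fs ± 6.7 kHz for integer k ≥ 0.
k=0: 6.7 kHz.
k=1: 44.4 kHz, 57.8 kHz.
k=2: 95.5 kHz, 108.9 kHz.
k=3: 146.6 kHz, 160 kHz.
Within [40.7 kHz, 140.7 kHz]: 44.4 kHz, 57.8 kHz, 95.5 kHz, 108.9 kHz.

44.4 kHz, 57.8 kHz, 95.5 kHz, 108.9 kHz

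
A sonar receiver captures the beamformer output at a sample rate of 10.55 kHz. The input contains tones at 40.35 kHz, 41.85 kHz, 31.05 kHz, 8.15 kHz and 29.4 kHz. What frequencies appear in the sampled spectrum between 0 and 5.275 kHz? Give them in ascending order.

fs/2 = 5.275 kHz.
40.35 kHz mod fs = 8.7 kHz.
8.7 kHz > fs/2 = 5.275 kHz, folds to fs − 8.7 kHz = 1.85 kHz.
41.85 kHz mod fs = 10.2 kHz.
10.2 kHz > fs/2 = 5.275 kHz, folds to fs − 10.2 kHz = 0.35 kHz.
31.05 kHz mod fs = 9.95 kHz.
9.95 kHz > fs/2 = 5.275 kHz, folds to fs − 9.95 kHz = 0.6 kHz.
8.15 kHz > fs/2 = 5.275 kHz, folds to fs − 8.15 kHz = 2.4 kHz.
29.4 kHz mod fs = 8.3 kHz.
8.3 kHz > fs/2 = 5.275 kHz, folds to fs − 8.3 kHz = 2.25 kHz.
Distinct values: {0.35 kHz, 0.6 kHz, 1.85 kHz, 2.25 kHz, 2.4 kHz}.

0.35 kHz, 0.6 kHz, 1.85 kHz, 2.25 kHz, 2.4 kHz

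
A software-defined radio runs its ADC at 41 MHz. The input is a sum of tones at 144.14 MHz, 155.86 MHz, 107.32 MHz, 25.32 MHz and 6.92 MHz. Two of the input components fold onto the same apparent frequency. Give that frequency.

fs/2 = 20.5 MHz.
144.14 MHz mod fs = 21.14 MHz.
21.14 MHz > fs/2 = 20.5 MHz, folds to fs − 21.14 MHz = 19.86 MHz.
155.86 MHz mod fs = 32.86 MHz.
32.86 MHz > fs/2 = 20.5 MHz, folds to fs − 32.86 MHz = 8.14 MHz.
107.32 MHz mod fs = 25.32 MHz.
25.32 MHz > fs/2 = 20.5 MHz, folds to fs − 25.32 MHz = 15.68 MHz.
25.32 MHz > fs/2 = 20.5 MHz, folds to fs − 25.32 MHz = 15.68 MHz.
6.92 MHz ≤ fs/2 = 20.5 MHz, passes unchanged.
25.32 MHz and 107.32 MHz both map to 15.68 MHz.

15.68 MHz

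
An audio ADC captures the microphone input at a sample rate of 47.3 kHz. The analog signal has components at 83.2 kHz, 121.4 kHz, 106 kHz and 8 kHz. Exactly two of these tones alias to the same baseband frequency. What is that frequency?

11.4 kHz

fs/2 = 23.65 kHz.
83.2 kHz mod fs = 35.9 kHz.
35.9 kHz > fs/2 = 23.65 kHz, folds to fs − 35.9 kHz = 11.4 kHz.
121.4 kHz mod fs = 26.8 kHz.
26.8 kHz > fs/2 = 23.65 kHz, folds to fs − 26.8 kHz = 20.5 kHz.
106 kHz mod fs = 11.4 kHz.
11.4 kHz ≤ fs/2 = 23.65 kHz, appears at 11.4 kHz.
8 kHz ≤ fs/2 = 23.65 kHz, passes unchanged.
83.2 kHz and 106 kHz both map to 11.4 kHz.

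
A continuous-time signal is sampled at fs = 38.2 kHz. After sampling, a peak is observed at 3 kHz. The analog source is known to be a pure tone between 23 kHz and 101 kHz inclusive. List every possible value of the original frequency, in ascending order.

Frequencies that alias to 3 kHz are k·fs ± 3 kHz for integer k ≥ 0.
k=0: 3 kHz.
k=1: 35.2 kHz, 41.2 kHz.
k=2: 73.4 kHz, 79.4 kHz.
k=3: 111.6 kHz, 117.6 kHz.
Within [23 kHz, 101 kHz]: 35.2 kHz, 41.2 kHz, 73.4 kHz, 79.4 kHz.

35.2 kHz, 41.2 kHz, 73.4 kHz, 79.4 kHz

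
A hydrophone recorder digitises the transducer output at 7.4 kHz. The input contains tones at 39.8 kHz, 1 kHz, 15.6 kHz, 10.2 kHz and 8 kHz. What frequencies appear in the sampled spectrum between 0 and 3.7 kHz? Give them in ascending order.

0.6 kHz, 0.8 kHz, 1 kHz, 2.8 kHz

fs/2 = 3.7 kHz.
39.8 kHz mod fs = 2.8 kHz.
2.8 kHz ≤ fs/2 = 3.7 kHz, appears at 2.8 kHz.
1 kHz ≤ fs/2 = 3.7 kHz, passes unchanged.
15.6 kHz mod fs = 0.8 kHz.
0.8 kHz ≤ fs/2 = 3.7 kHz, appears at 0.8 kHz.
10.2 kHz mod fs = 2.8 kHz.
2.8 kHz ≤ fs/2 = 3.7 kHz, appears at 2.8 kHz.
8 kHz mod fs = 0.6 kHz.
0.6 kHz ≤ fs/2 = 3.7 kHz, appears at 0.6 kHz.
Distinct values: {0.6 kHz, 0.8 kHz, 1 kHz, 2.8 kHz}.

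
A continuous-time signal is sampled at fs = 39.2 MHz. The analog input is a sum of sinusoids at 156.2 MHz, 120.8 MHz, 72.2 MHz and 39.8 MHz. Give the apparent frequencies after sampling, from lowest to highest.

0.6 MHz, 3.2 MHz, 6.2 MHz

fs/2 = 19.6 MHz.
156.2 MHz mod fs = 38.6 MHz.
38.6 MHz > fs/2 = 19.6 MHz, folds to fs − 38.6 MHz = 0.6 MHz.
120.8 MHz mod fs = 3.2 MHz.
3.2 MHz ≤ fs/2 = 19.6 MHz, appears at 3.2 MHz.
72.2 MHz mod fs = 33 MHz.
33 MHz > fs/2 = 19.6 MHz, folds to fs − 33 MHz = 6.2 MHz.
39.8 MHz mod fs = 0.6 MHz.
0.6 MHz ≤ fs/2 = 19.6 MHz, appears at 0.6 MHz.
Distinct values: {0.6 MHz, 3.2 MHz, 6.2 MHz}.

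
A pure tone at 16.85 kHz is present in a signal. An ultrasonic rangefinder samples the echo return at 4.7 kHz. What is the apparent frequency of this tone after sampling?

16.85 kHz mod fs = 2.75 kHz.
2.75 kHz > fs/2 = 2.35 kHz, folds to fs − 2.75 kHz = 1.95 kHz.

1.95 kHz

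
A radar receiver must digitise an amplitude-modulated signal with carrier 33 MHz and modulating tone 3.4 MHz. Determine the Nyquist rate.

72.8 MHz

AM sidebands sit at fc ± fm = 29.6 MHz and 36.4 MHz.
Highest-frequency component: 36.4 MHz.
Nyquist rate = 2 × 36.4 MHz = 72.8 MHz.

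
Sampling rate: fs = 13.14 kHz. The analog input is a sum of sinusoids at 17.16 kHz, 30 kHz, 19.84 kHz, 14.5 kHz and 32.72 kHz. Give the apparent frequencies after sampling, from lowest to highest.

1.36 kHz, 3.72 kHz, 4.02 kHz, 6.44 kHz

fs/2 = 6.57 kHz.
17.16 kHz mod fs = 4.02 kHz.
4.02 kHz ≤ fs/2 = 6.57 kHz, appears at 4.02 kHz.
30 kHz mod fs = 3.72 kHz.
3.72 kHz ≤ fs/2 = 6.57 kHz, appears at 3.72 kHz.
19.84 kHz mod fs = 6.7 kHz.
6.7 kHz > fs/2 = 6.57 kHz, folds to fs − 6.7 kHz = 6.44 kHz.
14.5 kHz mod fs = 1.36 kHz.
1.36 kHz ≤ fs/2 = 6.57 kHz, appears at 1.36 kHz.
32.72 kHz mod fs = 6.44 kHz.
6.44 kHz ≤ fs/2 = 6.57 kHz, appears at 6.44 kHz.
Distinct values: {1.36 kHz, 3.72 kHz, 4.02 kHz, 6.44 kHz}.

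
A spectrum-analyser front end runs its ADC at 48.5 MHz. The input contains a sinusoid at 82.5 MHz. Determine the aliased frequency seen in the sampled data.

14.5 MHz

82.5 MHz mod fs = 34 MHz.
34 MHz > fs/2 = 24.25 MHz, folds to fs − 34 MHz = 14.5 MHz.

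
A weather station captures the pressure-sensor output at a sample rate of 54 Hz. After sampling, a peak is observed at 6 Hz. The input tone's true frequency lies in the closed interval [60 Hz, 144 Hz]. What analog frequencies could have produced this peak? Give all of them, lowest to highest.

Frequencies that alias to 6 Hz are k·fs ± 6 Hz for integer k ≥ 0.
k=0: 6 Hz.
k=1: 48 Hz, 60 Hz.
k=2: 102 Hz, 114 Hz.
k=3: 156 Hz, 168 Hz.
Within [60 Hz, 144 Hz]: 60 Hz, 102 Hz, 114 Hz.

60 Hz, 102 Hz, 114 Hz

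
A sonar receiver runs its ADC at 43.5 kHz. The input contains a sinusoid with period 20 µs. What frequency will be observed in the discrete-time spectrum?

6.5 kHz

T = 20 µs → f = 1/T = 50 kHz.
50 kHz mod fs = 6.5 kHz.
6.5 kHz ≤ fs/2 = 21.75 kHz, appears at 6.5 kHz.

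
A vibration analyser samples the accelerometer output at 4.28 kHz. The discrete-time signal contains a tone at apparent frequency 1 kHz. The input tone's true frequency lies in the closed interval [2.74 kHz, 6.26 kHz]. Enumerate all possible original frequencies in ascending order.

3.28 kHz, 5.28 kHz

Frequencies that alias to 1 kHz are k·fs ± 1 kHz for integer k ≥ 0.
k=0: 1 kHz.
k=1: 3.28 kHz, 5.28 kHz.
k=2: 7.56 kHz, 9.56 kHz.
Within [2.74 kHz, 6.26 kHz]: 3.28 kHz, 5.28 kHz.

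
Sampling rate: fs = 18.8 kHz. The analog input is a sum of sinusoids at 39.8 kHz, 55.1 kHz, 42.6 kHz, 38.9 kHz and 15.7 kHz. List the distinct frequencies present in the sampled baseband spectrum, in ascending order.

fs/2 = 9.4 kHz.
39.8 kHz mod fs = 2.2 kHz.
2.2 kHz ≤ fs/2 = 9.4 kHz, appears at 2.2 kHz.
55.1 kHz mod fs = 17.5 kHz.
17.5 kHz > fs/2 = 9.4 kHz, folds to fs − 17.5 kHz = 1.3 kHz.
42.6 kHz mod fs = 5 kHz.
5 kHz ≤ fs/2 = 9.4 kHz, appears at 5 kHz.
38.9 kHz mod fs = 1.3 kHz.
1.3 kHz ≤ fs/2 = 9.4 kHz, appears at 1.3 kHz.
15.7 kHz > fs/2 = 9.4 kHz, folds to fs − 15.7 kHz = 3.1 kHz.
Distinct values: {1.3 kHz, 2.2 kHz, 3.1 kHz, 5 kHz}.

1.3 kHz, 2.2 kHz, 3.1 kHz, 5 kHz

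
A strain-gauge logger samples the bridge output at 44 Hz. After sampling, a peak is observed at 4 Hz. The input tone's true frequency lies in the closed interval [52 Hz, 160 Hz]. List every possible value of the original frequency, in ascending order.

Frequencies that alias to 4 Hz are k·fs ± 4 Hz for integer k ≥ 0.
k=0: 4 Hz.
k=1: 40 Hz, 48 Hz.
k=2: 84 Hz, 92 Hz.
k=3: 128 Hz, 136 Hz.
k=4: 172 Hz, 180 Hz.
Within [52 Hz, 160 Hz]: 84 Hz, 92 Hz, 128 Hz, 136 Hz.

84 Hz, 92 Hz, 128 Hz, 136 Hz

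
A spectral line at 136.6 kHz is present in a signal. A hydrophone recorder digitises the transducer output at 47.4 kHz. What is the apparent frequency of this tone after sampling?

5.6 kHz

136.6 kHz mod fs = 41.8 kHz.
41.8 kHz > fs/2 = 23.7 kHz, folds to fs − 41.8 kHz = 5.6 kHz.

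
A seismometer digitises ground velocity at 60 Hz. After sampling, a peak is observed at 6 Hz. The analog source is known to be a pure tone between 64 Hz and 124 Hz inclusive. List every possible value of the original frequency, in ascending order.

Frequencies that alias to 6 Hz are k·fs ± 6 Hz for integer k ≥ 0.
k=0: 6 Hz.
k=1: 54 Hz, 66 Hz.
k=2: 114 Hz, 126 Hz.
k=3: 174 Hz, 186 Hz.
Within [64 Hz, 124 Hz]: 66 Hz, 114 Hz.

66 Hz, 114 Hz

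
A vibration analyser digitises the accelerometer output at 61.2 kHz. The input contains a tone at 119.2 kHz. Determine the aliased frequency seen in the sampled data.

119.2 kHz mod fs = 58 kHz.
58 kHz > fs/2 = 30.6 kHz, folds to fs − 58 kHz = 3.2 kHz.

3.2 kHz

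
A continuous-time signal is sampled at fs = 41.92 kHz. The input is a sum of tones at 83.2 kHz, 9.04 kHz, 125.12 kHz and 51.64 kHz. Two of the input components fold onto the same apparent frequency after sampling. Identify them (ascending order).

fs/2 = 20.96 kHz.
83.2 kHz mod fs = 41.28 kHz.
41.28 kHz > fs/2 = 20.96 kHz, folds to fs − 41.28 kHz = 0.64 kHz.
9.04 kHz ≤ fs/2 = 20.96 kHz, passes unchanged.
125.12 kHz mod fs = 41.28 kHz.
41.28 kHz > fs/2 = 20.96 kHz, folds to fs − 41.28 kHz = 0.64 kHz.
51.64 kHz mod fs = 9.72 kHz.
9.72 kHz ≤ fs/2 = 20.96 kHz, appears at 9.72 kHz.
83.2 kHz and 125.12 kHz both map to 0.64 kHz.

83.2 kHz, 125.12 kHz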